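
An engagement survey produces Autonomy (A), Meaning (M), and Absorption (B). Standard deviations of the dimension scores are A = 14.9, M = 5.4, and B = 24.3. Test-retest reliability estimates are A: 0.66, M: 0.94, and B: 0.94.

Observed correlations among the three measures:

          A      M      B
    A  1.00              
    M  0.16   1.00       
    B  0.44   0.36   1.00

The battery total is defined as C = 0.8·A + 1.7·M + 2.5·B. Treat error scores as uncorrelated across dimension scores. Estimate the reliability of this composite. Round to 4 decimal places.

0.9449

Var(C) = 0.8²·14.9² + 1.7²·5.4² + 2.5²·24.3² + 2·[1.36·14.9·5.4·0.16 + 2·14.9·24.3·0.44 + 4.25·5.4·24.3·0.36] = 3916.92 + 1073.79 = 4990.71.
Because errors are independent across components, Cov(Tᵢ,Tⱼ) = Cov(Xᵢ,Xⱼ); the off-diagonal part of the true-score variance is the same as above.
True-score variance = [0.8²·14.9²·0.66 + 1.7²·5.4²·0.94 + 2.5²·24.3²·0.94] + 1073.79 = 3642.12 + 1073.79 = 4715.91.
Reliability = 4715.91 / 4990.71 = 0.9449.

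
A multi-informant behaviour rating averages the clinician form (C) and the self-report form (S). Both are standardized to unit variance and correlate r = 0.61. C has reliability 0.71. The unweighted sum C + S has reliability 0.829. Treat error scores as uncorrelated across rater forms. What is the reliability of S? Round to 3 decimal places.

0.739

Var(C+S) = 2 + 2·0.61 = 3.220.
True-score variance = ρ_C + ρ_S + 2·0.61, so 0.829 = (0.71 + ρ_S + 1.22) / 3.220.
ρ_S = 0.829·3.220 − 0.71 − 1.22 = 0.739.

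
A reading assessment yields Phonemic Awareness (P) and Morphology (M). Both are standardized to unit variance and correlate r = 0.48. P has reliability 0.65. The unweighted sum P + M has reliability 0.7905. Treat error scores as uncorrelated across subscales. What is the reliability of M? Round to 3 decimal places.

Var(P+M) = 2 + 2·0.48 = 2.960.
True-score variance = ρ_P + ρ_M + 2·0.48, so 0.7905 = (0.65 + ρ_M + 0.96) / 2.960.
ρ_M = 0.7905·2.960 − 0.65 − 0.96 = 0.730.

0.730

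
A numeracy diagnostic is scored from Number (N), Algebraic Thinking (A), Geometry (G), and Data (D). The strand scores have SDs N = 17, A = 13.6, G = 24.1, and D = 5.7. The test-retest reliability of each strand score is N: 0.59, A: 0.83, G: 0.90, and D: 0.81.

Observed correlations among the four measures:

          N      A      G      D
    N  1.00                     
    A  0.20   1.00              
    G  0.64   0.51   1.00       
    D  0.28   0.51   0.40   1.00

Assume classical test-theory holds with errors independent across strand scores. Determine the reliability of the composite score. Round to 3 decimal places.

Var(N+A+G+D) = 17² + 13.6² + 24.1² + 5.7² + 2·[17·13.6·0.20 + 17·24.1·0.64 + 17·5.7·0.28 + 13.6·24.1·0.51 + 13.6·5.7·0.51 + 24.1·5.7·0.40] = 1087.26 + 1194.44 = 2281.7.
Under uncorrelated errors the observed covariances equal the true-score covariances, so only the own-variance terms attenuate.
True-score variance = [17²·0.59 + 13.6²·0.83 + 24.1²·0.90 + 5.7²·0.81] + 1194.44 = 873.073 + 1194.44 = 2067.51.
Reliability = 2067.51 / 2281.7 = 0.906.

0.906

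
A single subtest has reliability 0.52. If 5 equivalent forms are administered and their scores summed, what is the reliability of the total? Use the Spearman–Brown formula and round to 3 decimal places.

ρ_k = kρ / (1 + (k−1)ρ) = 5·0.52 / (1 + 4·0.52) = 2.600 / 3.080 = 0.844.

0.844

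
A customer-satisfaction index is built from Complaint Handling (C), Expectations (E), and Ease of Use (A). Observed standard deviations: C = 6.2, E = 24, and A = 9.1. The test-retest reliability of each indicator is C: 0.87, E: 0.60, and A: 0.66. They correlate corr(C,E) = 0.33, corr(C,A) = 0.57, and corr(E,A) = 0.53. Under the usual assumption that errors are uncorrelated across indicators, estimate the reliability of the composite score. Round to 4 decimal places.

Var(C+E+A) = 6.2² + 24² + 9.1² + 2·[6.2·24·0.33 + 6.2·9.1·0.57 + 24·9.1·0.53] = 697.25 + 394.031 = 1091.28.
Under uncorrelated errors the observed covariances equal the true-score covariances, so only the own-variance terms attenuate.
True-score variance = [6.2²·0.87 + 24²·0.60 + 9.1²·0.66] + 394.031 = 433.697 + 394.031 = 827.728.
Reliability = 827.728 / 1091.28 = 0.7585.

0.7585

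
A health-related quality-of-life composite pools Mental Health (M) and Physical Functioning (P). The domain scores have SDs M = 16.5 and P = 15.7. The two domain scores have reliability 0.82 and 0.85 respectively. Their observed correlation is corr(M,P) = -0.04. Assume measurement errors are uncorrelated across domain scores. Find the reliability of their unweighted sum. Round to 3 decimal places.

Var(M+P) = 16.5² + 15.7² + 2·[16.5·15.7·(-0.04)] = 518.74 − 20.724 = 498.016.
With uncorrelated errors the cross-covariances are all true-score covariance, so they carry over unchanged; only the diagonal terms shrink to ρᵢσᵢ².
True-score variance = [16.5²·0.82 + 15.7²·0.85] − 20.724 = 432.761 − 20.724 = 412.037.
Reliability = 412.037 / 498.016 = 0.827.

0.827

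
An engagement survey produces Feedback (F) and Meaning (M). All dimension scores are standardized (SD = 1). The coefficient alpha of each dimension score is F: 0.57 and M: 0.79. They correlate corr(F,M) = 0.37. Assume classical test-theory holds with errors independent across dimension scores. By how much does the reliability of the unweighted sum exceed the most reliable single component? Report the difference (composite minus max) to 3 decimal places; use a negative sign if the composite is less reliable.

Var(sum) = 2 + 0.74 = 2.74; true-score variance = 1.36 + 0.74 = 2.1; composite reliability = 0.7664.
Max component reliability = 0.7900.
Difference = 0.7664 − 0.7900 = -0.024.

-0.024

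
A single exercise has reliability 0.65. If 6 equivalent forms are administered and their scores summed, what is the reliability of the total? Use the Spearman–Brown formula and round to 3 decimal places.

ρ_k = kρ / (1 + (k−1)ρ) = 6·0.65 / (1 + 5·0.65) = 3.900 / 4.250 = 0.918.

0.918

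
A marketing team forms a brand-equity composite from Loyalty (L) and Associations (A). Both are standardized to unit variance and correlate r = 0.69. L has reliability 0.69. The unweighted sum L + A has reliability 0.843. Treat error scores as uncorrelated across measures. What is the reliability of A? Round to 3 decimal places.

0.779

Var(L+A) = 2 + 2·0.69 = 3.380.
True-score variance = ρ_L + ρ_A + 2·0.69, so 0.843 = (0.69 + ρ_A + 1.38) / 3.380.
ρ_A = 0.843·3.380 − 0.69 − 1.38 = 0.779.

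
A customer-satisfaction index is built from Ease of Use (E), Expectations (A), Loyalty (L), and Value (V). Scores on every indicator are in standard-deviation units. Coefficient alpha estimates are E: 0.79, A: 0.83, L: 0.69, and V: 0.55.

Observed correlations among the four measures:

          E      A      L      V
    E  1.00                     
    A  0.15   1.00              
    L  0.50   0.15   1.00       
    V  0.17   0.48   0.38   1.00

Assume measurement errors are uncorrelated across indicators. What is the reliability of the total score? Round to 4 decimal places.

0.8512

Var(E+A+L+V) = 4 + 2·[0.15 + 0.50 + 0.17 + 0.15 + 0.48 + 0.38] = 4 + 3.66 = 7.66.
Because errors are independent across components, Cov(Tᵢ,Tⱼ) = Cov(Xᵢ,Xⱼ); the off-diagonal part of the true-score variance is the same as above.
True-score variance = [0.79 + 0.83 + 0.69 + 0.55] + 3.66 = 2.86 + 3.66 = 6.52.
Reliability = 6.52 / 7.66 = 0.8512.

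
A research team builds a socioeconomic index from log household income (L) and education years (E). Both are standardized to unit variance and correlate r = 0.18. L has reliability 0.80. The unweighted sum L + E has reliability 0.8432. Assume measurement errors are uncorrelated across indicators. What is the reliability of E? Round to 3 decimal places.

Var(L+E) = 2 + 2·0.18 = 2.360.
True-score variance = ρ_L + ρ_E + 2·0.18, so 0.8432 = (0.80 + ρ_E + 0.36) / 2.360.
ρ_E = 0.8432·2.360 − 0.80 − 0.36 = 0.830.

0.830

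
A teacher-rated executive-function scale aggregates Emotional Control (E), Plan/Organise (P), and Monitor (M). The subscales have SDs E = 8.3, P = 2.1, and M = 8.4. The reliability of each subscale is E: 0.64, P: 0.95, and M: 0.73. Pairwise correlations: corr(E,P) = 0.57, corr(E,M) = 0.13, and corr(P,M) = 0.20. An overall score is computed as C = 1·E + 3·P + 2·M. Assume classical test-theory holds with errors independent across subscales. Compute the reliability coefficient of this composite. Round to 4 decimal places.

0.8053

Var(C) = 8.3² + 3²·2.1² + 2²·8.4² + 2·[3·8.3·2.1·0.57 + 2·8.3·8.4·0.13 + 6·2.1·8.4·0.20] = 390.82 + 138.201 = 529.021.
Under uncorrelated errors the observed covariances equal the true-score covariances, so only the own-variance terms attenuate.
True-score variance = [8.3²·0.64 + 3²·2.1²·0.95 + 2²·8.4²·0.73] + 138.201 = 287.83 + 138.201 = 426.031.
Reliability = 426.031 / 529.021 = 0.8053.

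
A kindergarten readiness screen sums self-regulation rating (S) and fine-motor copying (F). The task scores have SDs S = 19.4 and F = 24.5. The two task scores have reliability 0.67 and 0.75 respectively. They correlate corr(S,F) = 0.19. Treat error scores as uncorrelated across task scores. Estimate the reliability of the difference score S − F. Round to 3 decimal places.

0.655

Var(S−F) = 19.4² + 24.5² − 2·19.4·24.5·0.19 = 976.61 − 180.614 = 795.996.
With uncorrelated errors the cross-covariances are all true-score covariance, so they carry over unchanged; only the diagonal terms shrink to ρᵢσᵢ².
True-score variance = [19.4²·0.67 + 24.5²·0.75] − 180.614 = 702.349 − 180.614 = 521.735.
Reliability = 521.735 / 795.996 = 0.655.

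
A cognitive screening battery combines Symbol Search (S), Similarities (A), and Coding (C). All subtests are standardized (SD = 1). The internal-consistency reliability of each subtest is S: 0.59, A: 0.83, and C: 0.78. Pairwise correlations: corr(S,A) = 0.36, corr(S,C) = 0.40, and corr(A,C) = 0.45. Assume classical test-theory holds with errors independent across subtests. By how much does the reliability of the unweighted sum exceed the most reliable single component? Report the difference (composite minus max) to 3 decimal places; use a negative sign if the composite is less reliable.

Var(sum) = 3 + 2.42 = 5.42; true-score variance = 2.2 + 2.42 = 4.62; composite reliability = 0.8524.
Max component reliability = 0.8300.
Difference = 0.8524 − 0.8300 = 0.022.

0.022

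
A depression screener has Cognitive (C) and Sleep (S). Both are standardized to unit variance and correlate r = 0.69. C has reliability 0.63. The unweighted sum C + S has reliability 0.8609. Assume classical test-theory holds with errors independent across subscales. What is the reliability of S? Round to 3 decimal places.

0.900

Var(C+S) = 2 + 2·0.69 = 3.380.
True-score variance = ρ_C + ρ_S + 2·0.69, so 0.8609 = (0.63 + ρ_S + 1.38) / 3.380.
ρ_S = 0.8609·3.380 − 0.63 − 1.38 = 0.900.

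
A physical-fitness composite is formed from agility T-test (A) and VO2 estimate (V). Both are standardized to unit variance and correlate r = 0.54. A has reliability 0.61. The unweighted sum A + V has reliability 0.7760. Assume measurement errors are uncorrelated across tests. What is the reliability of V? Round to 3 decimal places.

Var(A+V) = 2 + 2·0.54 = 3.080.
True-score variance = ρ_A + ρ_V + 2·0.54, so 0.7760 = (0.61 + ρ_V + 1.08) / 3.080.
ρ_V = 0.7760·3.080 − 0.61 − 1.08 = 0.700.

0.700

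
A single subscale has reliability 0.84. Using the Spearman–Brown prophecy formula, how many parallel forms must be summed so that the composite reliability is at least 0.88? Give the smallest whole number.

k ≥ ρ*(1−ρ₁)/(ρ₁(1−ρ*)) = 0.88·0.16 / (0.84·0.12) = 1.397.
Smallest integer k = 2.

2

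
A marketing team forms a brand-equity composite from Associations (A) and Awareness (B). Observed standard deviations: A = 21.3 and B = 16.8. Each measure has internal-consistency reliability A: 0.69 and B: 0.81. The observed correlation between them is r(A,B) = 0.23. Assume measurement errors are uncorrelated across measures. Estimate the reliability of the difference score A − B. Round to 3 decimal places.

0.660

Var(A−B) = 21.3² + 16.8² − 2·21.3·16.8·0.23 = 735.93 − 164.606 = 571.324.
Under uncorrelated errors the observed covariances equal the true-score covariances, so only the own-variance terms attenuate.
True-score variance = [21.3²·0.69 + 16.8²·0.81] − 164.606 = 541.661 − 164.606 = 377.054.
Reliability = 377.054 / 571.324 = 0.660.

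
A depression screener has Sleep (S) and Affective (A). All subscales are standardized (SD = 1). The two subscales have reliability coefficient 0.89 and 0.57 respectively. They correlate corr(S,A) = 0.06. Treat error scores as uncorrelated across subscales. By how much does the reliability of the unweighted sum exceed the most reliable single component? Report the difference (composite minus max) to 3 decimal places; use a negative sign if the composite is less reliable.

Var(sum) = 2 + 0.12 = 2.12; true-score variance = 1.46 + 0.12 = 1.58; composite reliability = 0.7453.
Max component reliability = 0.8900.
Difference = 0.7453 − 0.8900 = -0.145.

-0.145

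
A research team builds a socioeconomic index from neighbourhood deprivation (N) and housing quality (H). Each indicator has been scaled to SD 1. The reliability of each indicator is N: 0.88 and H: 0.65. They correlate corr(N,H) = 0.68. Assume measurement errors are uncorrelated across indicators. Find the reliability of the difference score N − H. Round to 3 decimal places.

0.266

Var(N−H) = 1 + 1 − 2·0.68 = 2 − 1.36 = 0.64.
Because errors are independent across components, Cov(Tᵢ,Tⱼ) = Cov(Xᵢ,Xⱼ); the off-diagonal part of the true-score variance is the same as above.
True-score variance = [0.88 + 0.65] − 1.36 = 1.53 − 1.36 = 0.17.
Reliability = 0.17 / 0.64 = 0.266.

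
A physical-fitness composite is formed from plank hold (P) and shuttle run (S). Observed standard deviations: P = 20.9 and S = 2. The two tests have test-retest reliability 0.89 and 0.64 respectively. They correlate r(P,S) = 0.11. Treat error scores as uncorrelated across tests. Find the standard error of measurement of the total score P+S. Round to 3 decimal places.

Var(total) = 440.81 + 9.196 = 450.006.
True-score variance = 391.321 + 9.196 = 400.517, so reliability = 0.8900.
Error variance = 450.006 − 400.517 = 49.4891; SEM = √49.4891 = 7.035.

7.035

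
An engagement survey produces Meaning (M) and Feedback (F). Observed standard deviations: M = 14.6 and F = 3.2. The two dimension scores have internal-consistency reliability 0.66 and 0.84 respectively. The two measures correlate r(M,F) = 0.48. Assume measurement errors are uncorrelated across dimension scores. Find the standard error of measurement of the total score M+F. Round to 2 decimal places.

Var(total) = 223.4 + 44.8512 = 268.251.
True-score variance = 149.287 + 44.8512 = 194.138, so reliability = 0.7237.
Error variance = 268.251 − 194.138 = 74.1128; SEM = √74.1128 = 8.61.

8.61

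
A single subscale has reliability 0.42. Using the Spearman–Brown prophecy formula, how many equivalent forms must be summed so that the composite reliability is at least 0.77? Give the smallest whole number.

5

k ≥ ρ*(1−ρ₁)/(ρ₁(1−ρ*)) = 0.77·0.58 / (0.42·0.23) = 4.623.
Smallest integer k = 5.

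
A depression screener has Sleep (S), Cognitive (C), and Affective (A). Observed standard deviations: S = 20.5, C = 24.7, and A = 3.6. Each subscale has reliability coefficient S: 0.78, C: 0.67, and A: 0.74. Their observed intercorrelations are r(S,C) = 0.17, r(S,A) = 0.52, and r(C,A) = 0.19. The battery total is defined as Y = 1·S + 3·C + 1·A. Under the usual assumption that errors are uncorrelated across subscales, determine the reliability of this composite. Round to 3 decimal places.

0.712

Var(Y) = 20.5² + 3²·24.7² + 3.6² + 2·[3·20.5·24.7·0.17 + 20.5·3.6·0.52 + 3·24.7·3.6·0.19] = 5924.02 + 694.598 = 6618.62.
Under uncorrelated errors the observed covariances equal the true-score covariances, so only the own-variance terms attenuate.
True-score variance = [20.5²·0.78 + 3²·24.7²·0.67 + 3.6²·0.74] + 694.598 = 4016.23 + 694.598 = 4710.83.
Reliability = 4710.83 / 6618.62 = 0.712.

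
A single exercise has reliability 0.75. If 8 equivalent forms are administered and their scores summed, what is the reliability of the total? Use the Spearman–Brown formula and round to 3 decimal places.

ρ_k = kρ / (1 + (k−1)ρ) = 8·0.75 / (1 + 7·0.75) = 6.000 / 6.250 = 0.960.

0.960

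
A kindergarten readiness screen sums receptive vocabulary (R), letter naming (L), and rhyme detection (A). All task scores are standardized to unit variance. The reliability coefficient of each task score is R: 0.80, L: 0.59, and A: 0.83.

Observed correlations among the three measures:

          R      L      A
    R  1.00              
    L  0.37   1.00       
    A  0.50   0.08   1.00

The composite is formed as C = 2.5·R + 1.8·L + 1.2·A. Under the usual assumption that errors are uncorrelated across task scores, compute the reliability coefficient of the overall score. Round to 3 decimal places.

0.840

Var(C) = 2.5² + 1.8² + 1.2² + 2·[4.5·0.37 + 3·0.50 + 2.16·0.08] = 10.93 + 6.6756 = 17.6056.
With uncorrelated errors the cross-covariances are all true-score covariance, so they carry over unchanged; only the diagonal terms shrink to ρᵢσᵢ².
True-score variance = [2.5²·0.80 + 1.8²·0.59 + 1.2²·0.83] + 6.6756 = 8.1068 + 6.6756 = 14.7824.
Reliability = 14.7824 / 17.6056 = 0.840.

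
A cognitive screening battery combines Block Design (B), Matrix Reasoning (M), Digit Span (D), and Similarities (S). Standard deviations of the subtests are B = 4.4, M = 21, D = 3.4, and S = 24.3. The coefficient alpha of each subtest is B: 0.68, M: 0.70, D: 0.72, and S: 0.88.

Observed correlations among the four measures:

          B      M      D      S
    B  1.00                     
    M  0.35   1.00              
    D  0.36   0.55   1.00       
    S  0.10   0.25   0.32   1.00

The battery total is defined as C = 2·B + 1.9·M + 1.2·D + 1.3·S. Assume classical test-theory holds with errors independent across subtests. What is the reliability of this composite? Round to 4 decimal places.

Var(C) = 2²·4.4² + 1.9²·21² + 1.2²·3.4² + 1.3²·24.3² + 2·[3.8·4.4·21·0.35 + 2.4·4.4·3.4·0.36 + 2.6·4.4·24.3·0.10 + 2.28·21·3.4·0.55 + 2.47·21·24.3·0.25 + 1.56·3.4·24.3·0.32] = 2684.02 + 1219.01 = 3903.04.
Because errors are independent across components, Cov(Tᵢ,Tⱼ) = Cov(Xᵢ,Xⱼ); the off-diagonal part of the true-score variance is the same as above.
True-score variance = [2²·4.4²·0.68 + 1.9²·21²·0.70 + 1.2²·3.4²·0.72 + 1.3²·24.3²·0.88] + 1219.01 = 2057.23 + 1219.01 = 3276.24.
Reliability = 3276.24 / 3903.04 = 0.8394.

0.8394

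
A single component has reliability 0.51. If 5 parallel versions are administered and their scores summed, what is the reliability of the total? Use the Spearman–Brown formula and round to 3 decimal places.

ρ_k = kρ / (1 + (k−1)ρ) = 5·0.51 / (1 + 4·0.51) = 2.550 / 3.040 = 0.839.

0.839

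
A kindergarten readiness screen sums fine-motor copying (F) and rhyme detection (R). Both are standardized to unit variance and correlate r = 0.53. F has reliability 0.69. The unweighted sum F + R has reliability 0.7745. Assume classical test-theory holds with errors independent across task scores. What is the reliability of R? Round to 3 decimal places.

0.620

Var(F+R) = 2 + 2·0.53 = 3.060.
True-score variance = ρ_F + ρ_R + 2·0.53, so 0.7745 = (0.69 + ρ_R + 1.06) / 3.060.
ρ_R = 0.7745·3.060 − 0.69 − 1.06 = 0.620.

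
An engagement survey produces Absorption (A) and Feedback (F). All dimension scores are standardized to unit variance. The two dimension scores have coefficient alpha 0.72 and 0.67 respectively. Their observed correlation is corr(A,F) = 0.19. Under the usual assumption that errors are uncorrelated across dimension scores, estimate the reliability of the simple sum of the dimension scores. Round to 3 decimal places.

0.744

Var(A+F) = 2 + 2·[0.19] = 2 + 0.38 = 2.38.
Because errors are independent across components, Cov(Tᵢ,Tⱼ) = Cov(Xᵢ,Xⱼ); the off-diagonal part of the true-score variance is the same as above.
True-score variance = [0.72 + 0.67] + 0.38 = 1.39 + 0.38 = 1.77.
Reliability = 1.77 / 2.38 = 0.744.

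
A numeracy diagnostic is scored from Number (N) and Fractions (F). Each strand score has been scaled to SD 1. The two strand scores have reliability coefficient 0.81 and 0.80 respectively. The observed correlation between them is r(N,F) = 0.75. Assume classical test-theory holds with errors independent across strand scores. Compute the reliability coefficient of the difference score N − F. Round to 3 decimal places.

0.220

Var(N−F) = 1 + 1 − 2·0.75 = 2 − 1.5 = 0.5.
Because errors are independent across components, Cov(Tᵢ,Tⱼ) = Cov(Xᵢ,Xⱼ); the off-diagonal part of the true-score variance is the same as above.
True-score variance = [0.81 + 0.80] − 1.5 = 1.61 − 1.5 = 0.11.
Reliability = 0.11 / 0.5 = 0.220.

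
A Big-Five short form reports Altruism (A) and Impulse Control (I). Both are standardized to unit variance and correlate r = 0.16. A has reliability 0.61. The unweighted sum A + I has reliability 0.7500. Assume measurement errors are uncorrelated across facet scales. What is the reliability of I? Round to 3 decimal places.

0.810

Var(A+I) = 2 + 2·0.16 = 2.320.
True-score variance = ρ_A + ρ_I + 2·0.16, so 0.7500 = (0.61 + ρ_I + 0.32) / 2.320.
ρ_I = 0.7500·2.320 − 0.61 − 0.32 = 0.810.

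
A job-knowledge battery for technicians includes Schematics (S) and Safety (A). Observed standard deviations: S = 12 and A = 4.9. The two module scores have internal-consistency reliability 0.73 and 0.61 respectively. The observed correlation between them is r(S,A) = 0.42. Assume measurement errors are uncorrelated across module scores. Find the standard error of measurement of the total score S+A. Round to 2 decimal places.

Var(total) = 168.01 + 49.392 = 217.402.
True-score variance = 119.766 + 49.392 = 169.158, so reliability = 0.7781.
Error variance = 217.402 − 169.158 = 48.2439; SEM = √48.2439 = 6.95.

6.95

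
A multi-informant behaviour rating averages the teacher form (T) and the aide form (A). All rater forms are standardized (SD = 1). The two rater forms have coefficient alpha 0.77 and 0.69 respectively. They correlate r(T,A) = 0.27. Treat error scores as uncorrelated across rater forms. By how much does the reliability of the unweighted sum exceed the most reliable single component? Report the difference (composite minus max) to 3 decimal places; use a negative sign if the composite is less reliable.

0.017

Var(sum) = 2 + 0.54 = 2.54; true-score variance = 1.46 + 0.54 = 2; composite reliability = 0.7874.
Max component reliability = 0.7700.
Difference = 0.7874 − 0.7700 = 0.017.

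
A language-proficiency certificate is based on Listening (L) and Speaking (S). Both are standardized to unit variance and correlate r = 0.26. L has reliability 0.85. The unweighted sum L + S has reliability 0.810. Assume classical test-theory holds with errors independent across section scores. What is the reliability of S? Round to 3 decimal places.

0.671

Var(L+S) = 2 + 2·0.26 = 2.520.
True-score variance = ρ_L + ρ_S + 2·0.26, so 0.810 = (0.85 + ρ_S + 0.52) / 2.520.
ρ_S = 0.810·2.520 − 0.85 − 0.52 = 0.671.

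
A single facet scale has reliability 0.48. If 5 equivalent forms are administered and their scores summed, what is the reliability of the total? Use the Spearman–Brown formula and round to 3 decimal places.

0.822

ρ_k = kρ / (1 + (k−1)ρ) = 5·0.48 / (1 + 4·0.48) = 2.400 / 2.920 = 0.822.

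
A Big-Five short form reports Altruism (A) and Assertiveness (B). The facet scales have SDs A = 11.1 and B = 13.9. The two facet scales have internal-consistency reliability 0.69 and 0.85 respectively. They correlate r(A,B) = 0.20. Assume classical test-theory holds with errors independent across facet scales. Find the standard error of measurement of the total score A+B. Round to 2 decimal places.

Var(total) = 316.42 + 61.716 = 378.136.
True-score variance = 249.243 + 61.716 = 310.959, so reliability = 0.8223.
Error variance = 378.136 − 310.959 = 67.1766; SEM = √67.1766 = 8.20.

8.20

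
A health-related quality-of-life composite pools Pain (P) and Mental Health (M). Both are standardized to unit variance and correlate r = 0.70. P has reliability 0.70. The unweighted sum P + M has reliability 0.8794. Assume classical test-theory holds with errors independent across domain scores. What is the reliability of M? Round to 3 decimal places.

0.890

Var(P+M) = 2 + 2·0.70 = 3.400.
True-score variance = ρ_P + ρ_M + 2·0.70, so 0.8794 = (0.70 + ρ_M + 1.40) / 3.400.
ρ_M = 0.8794·3.400 − 0.70 − 1.40 = 0.890.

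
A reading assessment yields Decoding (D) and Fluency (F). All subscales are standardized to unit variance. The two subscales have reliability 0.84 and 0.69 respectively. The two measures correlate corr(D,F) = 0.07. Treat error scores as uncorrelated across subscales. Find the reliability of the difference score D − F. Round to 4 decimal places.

Var(D−F) = 1 + 1 − 2·0.07 = 2 − 0.14 = 1.86.
Because errors are independent across components, Cov(Tᵢ,Tⱼ) = Cov(Xᵢ,Xⱼ); the off-diagonal part of the true-score variance is the same as above.
True-score variance = [0.84 + 0.69] − 0.14 = 1.53 − 0.14 = 1.39.
Reliability = 1.39 / 1.86 = 0.7473.

0.7473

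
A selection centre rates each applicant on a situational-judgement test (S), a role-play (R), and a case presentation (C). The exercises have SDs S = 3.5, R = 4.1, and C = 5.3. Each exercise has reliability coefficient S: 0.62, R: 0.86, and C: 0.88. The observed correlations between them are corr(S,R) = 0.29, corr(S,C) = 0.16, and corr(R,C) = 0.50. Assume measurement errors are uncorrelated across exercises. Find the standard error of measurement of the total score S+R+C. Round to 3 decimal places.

3.222

Var(total) = 57.15 + 35.989 = 93.139.
True-score variance = 46.7708 + 35.989 = 82.7598, so reliability = 0.8886.
Error variance = 93.139 − 82.7598 = 10.3792; SEM = √10.3792 = 3.222.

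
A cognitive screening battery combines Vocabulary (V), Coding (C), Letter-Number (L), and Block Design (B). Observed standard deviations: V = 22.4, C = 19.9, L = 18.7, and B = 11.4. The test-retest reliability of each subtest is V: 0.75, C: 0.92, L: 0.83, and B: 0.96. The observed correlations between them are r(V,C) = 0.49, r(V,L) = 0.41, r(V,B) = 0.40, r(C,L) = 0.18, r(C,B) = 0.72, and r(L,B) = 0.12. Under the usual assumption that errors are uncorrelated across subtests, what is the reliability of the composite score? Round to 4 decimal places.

0.9228

Var(V+C+L+B) = 22.4² + 19.9² + 18.7² + 11.4² + 2·[22.4·19.9·0.49 + 22.4·18.7·0.41 + 22.4·11.4·0.40 + 19.9·18.7·0.18 + 19.9·11.4·0.72 + 18.7·11.4·0.12] = 1377.42 + 1496.42 = 2873.84.
Because errors are independent across components, Cov(Tᵢ,Tⱼ) = Cov(Xᵢ,Xⱼ); the off-diagonal part of the true-score variance is the same as above.
True-score variance = [22.4²·0.75 + 19.9²·0.92 + 18.7²·0.83 + 11.4²·0.96] + 1496.42 = 1155.65 + 1496.42 = 2652.08.
Reliability = 2652.08 / 2873.84 = 0.9228.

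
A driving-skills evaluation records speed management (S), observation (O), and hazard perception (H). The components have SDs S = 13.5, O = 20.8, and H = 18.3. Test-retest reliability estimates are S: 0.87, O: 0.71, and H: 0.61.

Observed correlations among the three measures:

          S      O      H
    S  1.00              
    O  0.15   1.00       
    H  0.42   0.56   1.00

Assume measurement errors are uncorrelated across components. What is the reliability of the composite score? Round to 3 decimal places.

Var(S+O+H) = 13.5² + 20.8² + 18.3² + 2·[13.5·20.8·0.15 + 13.5·18.3·0.42 + 20.8·18.3·0.56] = 949.78 + 718.079 = 1667.86.
Because errors are independent across components, Cov(Tᵢ,Tⱼ) = Cov(Xᵢ,Xⱼ); the off-diagonal part of the true-score variance is the same as above.
True-score variance = [13.5²·0.87 + 20.8²·0.71 + 18.3²·0.61] + 718.079 = 670.015 + 718.079 = 1388.09.
Reliability = 1388.09 / 1667.86 = 0.832.

0.832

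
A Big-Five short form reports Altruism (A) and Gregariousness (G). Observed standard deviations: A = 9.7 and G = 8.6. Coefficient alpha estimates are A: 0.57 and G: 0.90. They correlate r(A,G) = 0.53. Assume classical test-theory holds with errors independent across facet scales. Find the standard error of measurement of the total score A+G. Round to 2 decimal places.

6.92

Var(total) = 168.05 + 88.4252 = 256.475.
True-score variance = 120.195 + 88.4252 = 208.62, so reliability = 0.8134.
Error variance = 256.475 − 208.62 = 47.8547; SEM = √47.8547 = 6.92.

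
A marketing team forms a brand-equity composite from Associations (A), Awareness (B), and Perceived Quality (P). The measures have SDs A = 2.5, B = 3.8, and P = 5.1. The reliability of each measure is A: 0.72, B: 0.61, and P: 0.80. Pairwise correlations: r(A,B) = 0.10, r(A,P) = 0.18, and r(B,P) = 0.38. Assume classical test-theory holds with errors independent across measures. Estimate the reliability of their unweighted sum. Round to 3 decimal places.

Var(A+B+P) = 2.5² + 3.8² + 5.1² + 2·[2.5·3.8·0.10 + 2.5·5.1·0.18 + 3.8·5.1·0.38] = 46.7 + 21.2188 = 67.9188.
With uncorrelated errors the cross-covariances are all true-score covariance, so they carry over unchanged; only the diagonal terms shrink to ρᵢσᵢ².
True-score variance = [2.5²·0.72 + 3.8²·0.61 + 5.1²·0.80] + 21.2188 = 34.1164 + 21.2188 = 55.3352.
Reliability = 55.3352 / 67.9188 = 0.815.

0.815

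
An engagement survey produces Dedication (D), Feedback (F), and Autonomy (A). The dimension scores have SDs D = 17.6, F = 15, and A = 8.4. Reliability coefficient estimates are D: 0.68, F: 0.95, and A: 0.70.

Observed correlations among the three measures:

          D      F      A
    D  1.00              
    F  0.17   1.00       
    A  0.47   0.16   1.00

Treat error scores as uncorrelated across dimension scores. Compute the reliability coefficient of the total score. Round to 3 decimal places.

Var(D+F+A) = 17.6² + 15² + 8.4² + 2·[17.6·15·0.17 + 17.6·8.4·0.47 + 15·8.4·0.16] = 605.32 + 269.05 = 874.37.
Because errors are independent across components, Cov(Tᵢ,Tⱼ) = Cov(Xᵢ,Xⱼ); the off-diagonal part of the true-score variance is the same as above.
True-score variance = [17.6²·0.68 + 15²·0.95 + 8.4²·0.70] + 269.05 = 473.779 + 269.05 = 742.828.
Reliability = 742.828 / 874.37 = 0.850.

0.850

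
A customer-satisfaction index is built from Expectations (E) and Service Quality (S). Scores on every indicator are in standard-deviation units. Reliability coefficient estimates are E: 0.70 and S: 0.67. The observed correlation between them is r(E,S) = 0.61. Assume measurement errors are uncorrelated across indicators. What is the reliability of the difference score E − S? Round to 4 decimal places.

0.1923

Var(E−S) = 1 + 1 − 2·0.61 = 2 − 1.22 = 0.78.
With uncorrelated errors the cross-covariances are all true-score covariance, so they carry over unchanged; only the diagonal terms shrink to ρᵢσᵢ².
True-score variance = [0.70 + 0.67] − 1.22 = 1.37 − 1.22 = 0.15.
Reliability = 0.15 / 0.78 = 0.1923.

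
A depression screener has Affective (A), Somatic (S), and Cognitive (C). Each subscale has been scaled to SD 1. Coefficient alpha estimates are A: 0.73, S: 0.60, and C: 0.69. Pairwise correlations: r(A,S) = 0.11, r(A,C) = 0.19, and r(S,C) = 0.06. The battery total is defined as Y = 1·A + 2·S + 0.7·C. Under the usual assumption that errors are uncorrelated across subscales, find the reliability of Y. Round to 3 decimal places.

Var(Y) = 1 + 2² + 0.7² + 2·[2·0.11 + 0.7·0.19 + 1.4·0.06] = 5.49 + 0.874 = 6.364.
With uncorrelated errors the cross-covariances are all true-score covariance, so they carry over unchanged; only the diagonal terms shrink to ρᵢσᵢ².
True-score variance = [0.73 + 2²·0.60 + 0.7²·0.69] + 0.874 = 3.4681 + 0.874 = 4.3421.
Reliability = 4.3421 / 6.364 = 0.682.

0.682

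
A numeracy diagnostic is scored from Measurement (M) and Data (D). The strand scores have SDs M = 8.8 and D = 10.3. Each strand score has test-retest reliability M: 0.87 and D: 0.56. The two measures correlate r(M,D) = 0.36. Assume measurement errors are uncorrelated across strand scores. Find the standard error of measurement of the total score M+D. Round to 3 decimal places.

Var(total) = 183.53 + 65.2608 = 248.791.
True-score variance = 126.783 + 65.2608 = 192.044, so reliability = 0.7719.
Error variance = 248.791 − 192.044 = 56.7468; SEM = √56.7468 = 7.533.

7.533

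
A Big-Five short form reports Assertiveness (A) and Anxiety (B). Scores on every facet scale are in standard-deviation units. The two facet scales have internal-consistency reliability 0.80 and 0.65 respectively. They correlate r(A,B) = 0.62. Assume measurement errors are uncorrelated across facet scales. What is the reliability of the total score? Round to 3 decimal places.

0.830

Var(A+B) = 2 + 2·[0.62] = 2 + 1.24 = 3.24.
With uncorrelated errors the cross-covariances are all true-score covariance, so they carry over unchanged; only the diagonal terms shrink to ρᵢσᵢ².
True-score variance = [0.80 + 0.65] + 1.24 = 1.45 + 1.24 = 2.69.
Reliability = 2.69 / 3.24 = 0.830.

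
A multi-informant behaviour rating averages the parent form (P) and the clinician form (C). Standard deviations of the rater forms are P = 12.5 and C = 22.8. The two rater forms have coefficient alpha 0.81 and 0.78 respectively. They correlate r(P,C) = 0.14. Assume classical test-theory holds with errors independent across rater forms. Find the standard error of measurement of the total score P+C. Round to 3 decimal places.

12.002

Var(total) = 676.09 + 79.8 = 755.89.
True-score variance = 532.038 + 79.8 = 611.838, so reliability = 0.8094.
Error variance = 755.89 − 611.838 = 144.052; SEM = √144.052 = 12.002.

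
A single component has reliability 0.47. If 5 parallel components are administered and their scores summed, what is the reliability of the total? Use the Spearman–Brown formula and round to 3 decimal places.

ρ_k = kρ / (1 + (k−1)ρ) = 5·0.47 / (1 + 4·0.47) = 2.350 / 2.880 = 0.816.

0.816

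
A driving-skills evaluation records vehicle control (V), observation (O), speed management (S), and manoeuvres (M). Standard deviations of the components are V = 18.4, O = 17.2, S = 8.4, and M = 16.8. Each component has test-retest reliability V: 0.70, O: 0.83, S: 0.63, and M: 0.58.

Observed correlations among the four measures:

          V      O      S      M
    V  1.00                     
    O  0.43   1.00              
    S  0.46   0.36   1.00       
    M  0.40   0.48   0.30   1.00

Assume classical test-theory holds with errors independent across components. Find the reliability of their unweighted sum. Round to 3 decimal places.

0.860

Var(V+O+S+M) = 18.4² + 17.2² + 8.4² + 16.8² + 2·[18.4·17.2·0.43 + 18.4·8.4·0.46 + 18.4·16.8·0.40 + 17.2·8.4·0.36 + 17.2·16.8·0.48 + 8.4·16.8·0.30] = 987.2 + 1127.76 = 2114.96.
Because errors are independent across components, Cov(Tᵢ,Tⱼ) = Cov(Xᵢ,Xⱼ); the off-diagonal part of the true-score variance is the same as above.
True-score variance = [18.4²·0.70 + 17.2²·0.83 + 8.4²·0.63 + 16.8²·0.58] + 1127.76 = 690.691 + 1127.76 = 1818.45.
Reliability = 1818.45 / 2114.96 = 0.860.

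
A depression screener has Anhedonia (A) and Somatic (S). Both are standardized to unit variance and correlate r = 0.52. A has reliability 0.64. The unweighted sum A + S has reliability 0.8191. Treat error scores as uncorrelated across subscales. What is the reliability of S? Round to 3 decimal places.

Var(A+S) = 2 + 2·0.52 = 3.040.
True-score variance = ρ_A + ρ_S + 2·0.52, so 0.8191 = (0.64 + ρ_S + 1.04) / 3.040.
ρ_S = 0.8191·3.040 − 0.64 − 1.04 = 0.810.

0.810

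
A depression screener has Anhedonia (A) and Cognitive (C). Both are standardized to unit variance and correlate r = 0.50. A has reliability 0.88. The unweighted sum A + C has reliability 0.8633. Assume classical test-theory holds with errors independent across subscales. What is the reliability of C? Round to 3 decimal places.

Var(A+C) = 2 + 2·0.50 = 3.000.
True-score variance = ρ_A + ρ_C + 2·0.50, so 0.8633 = (0.88 + ρ_C + 1.00) / 3.000.
ρ_C = 0.8633·3.000 − 0.88 − 1.00 = 0.710.

0.710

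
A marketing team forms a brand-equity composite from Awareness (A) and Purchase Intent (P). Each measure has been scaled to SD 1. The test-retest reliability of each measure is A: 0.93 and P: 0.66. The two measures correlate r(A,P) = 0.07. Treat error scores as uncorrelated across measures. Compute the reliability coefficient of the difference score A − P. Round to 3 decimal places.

0.780

Var(A−P) = 1 + 1 − 2·0.07 = 2 − 0.14 = 1.86.
Because errors are independent across components, Cov(Tᵢ,Tⱼ) = Cov(Xᵢ,Xⱼ); the off-diagonal part of the true-score variance is the same as above.
True-score variance = [0.93 + 0.66] − 0.14 = 1.59 − 0.14 = 1.45.
Reliability = 1.45 / 1.86 = 0.780.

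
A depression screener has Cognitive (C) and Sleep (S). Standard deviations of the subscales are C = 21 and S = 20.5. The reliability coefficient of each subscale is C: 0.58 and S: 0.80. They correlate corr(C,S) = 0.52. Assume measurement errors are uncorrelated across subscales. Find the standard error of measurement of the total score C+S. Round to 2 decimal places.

Var(total) = 861.25 + 447.72 = 1308.97.
True-score variance = 591.98 + 447.72 = 1039.7, so reliability = 0.7943.
Error variance = 1308.97 − 1039.7 = 269.27; SEM = √269.27 = 16.41.

16.41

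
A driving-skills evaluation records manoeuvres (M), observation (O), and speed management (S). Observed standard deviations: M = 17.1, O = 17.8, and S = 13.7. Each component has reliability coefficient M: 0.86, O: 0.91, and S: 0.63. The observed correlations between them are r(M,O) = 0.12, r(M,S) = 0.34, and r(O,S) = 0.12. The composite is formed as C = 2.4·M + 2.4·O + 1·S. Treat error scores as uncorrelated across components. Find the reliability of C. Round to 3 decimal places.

0.899

Var(C) = 2.4²·17.1² + 2.4²·17.8² + 13.7² + 2·[5.76·17.1·17.8·0.12 + 2.4·17.1·13.7·0.34 + 2.4·17.8·13.7·0.12] = 3696.97 + 943.567 = 4640.54.
With uncorrelated errors the cross-covariances are all true-score covariance, so they carry over unchanged; only the diagonal terms shrink to ρᵢσᵢ².
True-score variance = [2.4²·17.1²·0.86 + 2.4²·17.8²·0.91 + 13.7²·0.63] + 943.567 = 3227.48 + 943.567 = 4171.04.
Reliability = 4171.04 / 4640.54 = 0.899.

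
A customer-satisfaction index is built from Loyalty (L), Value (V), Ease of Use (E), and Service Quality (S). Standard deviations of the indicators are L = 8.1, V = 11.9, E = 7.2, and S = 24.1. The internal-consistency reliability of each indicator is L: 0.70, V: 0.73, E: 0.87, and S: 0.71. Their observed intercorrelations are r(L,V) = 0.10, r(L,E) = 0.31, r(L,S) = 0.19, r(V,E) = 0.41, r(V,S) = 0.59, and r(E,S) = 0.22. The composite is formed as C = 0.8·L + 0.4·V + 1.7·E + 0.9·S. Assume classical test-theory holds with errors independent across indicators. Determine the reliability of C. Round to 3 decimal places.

0.838

Var(C) = 0.8²·8.1² + 0.4²·11.9² + 1.7²·7.2² + 0.9²·24.1² + 2·[0.32·8.1·11.9·0.10 + 1.36·8.1·7.2·0.31 + 0.72·8.1·24.1·0.19 + 0.68·11.9·7.2·0.41 + 0.36·11.9·24.1·0.59 + 1.53·7.2·24.1·0.22] = 684.922 + 395.171 = 1080.09.
Because errors are independent across components, Cov(Tᵢ,Tⱼ) = Cov(Xᵢ,Xⱼ); the off-diagonal part of the true-score variance is the same as above.
True-score variance = [0.8²·8.1²·0.70 + 0.4²·11.9²·0.73 + 1.7²·7.2²·0.87 + 0.9²·24.1²·0.71] + 395.171 = 510.298 + 395.171 = 905.47.
Reliability = 905.47 / 1080.09 = 0.838.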